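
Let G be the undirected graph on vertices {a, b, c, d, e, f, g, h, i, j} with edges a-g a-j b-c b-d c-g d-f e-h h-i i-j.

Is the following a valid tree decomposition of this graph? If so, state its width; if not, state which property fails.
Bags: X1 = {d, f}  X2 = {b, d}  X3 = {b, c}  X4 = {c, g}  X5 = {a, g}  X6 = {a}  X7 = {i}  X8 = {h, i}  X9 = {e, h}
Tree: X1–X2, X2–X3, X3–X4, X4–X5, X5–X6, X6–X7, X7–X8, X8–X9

A tree decomposition must satisfy three properties: every vertex lies in some bag; for every edge, both endpoints lie together in some bag; and for every vertex, the bags containing it form a connected subtree. Here vertex j appears in no bag, so the decomposition is invalid.

No — vertex j appears in no bag.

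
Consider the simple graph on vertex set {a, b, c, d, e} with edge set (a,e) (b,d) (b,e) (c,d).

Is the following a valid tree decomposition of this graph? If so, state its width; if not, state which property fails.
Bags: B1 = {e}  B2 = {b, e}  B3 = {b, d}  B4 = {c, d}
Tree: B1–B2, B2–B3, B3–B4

No — vertex a appears in no bag.

A tree decomposition must satisfy three properties: every vertex lies in some bag; for every edge, both endpoints lie together in some bag; and for every vertex, the bags containing it form a connected subtree. Here vertex a appears in no bag, so the decomposition is invalid.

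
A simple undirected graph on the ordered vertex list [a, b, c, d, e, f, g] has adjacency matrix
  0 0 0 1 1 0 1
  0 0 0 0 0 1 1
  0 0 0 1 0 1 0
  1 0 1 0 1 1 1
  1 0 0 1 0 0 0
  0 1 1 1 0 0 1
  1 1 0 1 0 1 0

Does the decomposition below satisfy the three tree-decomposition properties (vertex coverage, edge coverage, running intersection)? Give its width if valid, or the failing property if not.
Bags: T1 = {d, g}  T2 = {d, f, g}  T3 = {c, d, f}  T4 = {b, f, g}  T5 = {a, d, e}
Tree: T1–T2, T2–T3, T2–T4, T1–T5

No — edge (a,g) lies in no bag.

A tree decomposition must satisfy three properties: every vertex lies in some bag; for every edge, both endpoints lie together in some bag; and for every vertex, the bags containing it form a connected subtree. Here edge (a,g) lies in no bag, so the decomposition is invalid.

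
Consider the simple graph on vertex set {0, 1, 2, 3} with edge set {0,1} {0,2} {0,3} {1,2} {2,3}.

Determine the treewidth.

A width-2 tree decomposition is:
Bags: B1 = {0, 1, 2}  B2 = {0, 2, 3}
Tree: B1–B2
Each bag holds 3 vertices, so the decomposition has width 2, which upper-bounds the treewidth. Conversely, {0, 1, 2} is a clique of size 3, and the vertices of any clique must share a bag in every tree decomposition; so some bag has ≥ 3 vertices and tw(G) ≥ 2. Therefore the treewidth is 2.

2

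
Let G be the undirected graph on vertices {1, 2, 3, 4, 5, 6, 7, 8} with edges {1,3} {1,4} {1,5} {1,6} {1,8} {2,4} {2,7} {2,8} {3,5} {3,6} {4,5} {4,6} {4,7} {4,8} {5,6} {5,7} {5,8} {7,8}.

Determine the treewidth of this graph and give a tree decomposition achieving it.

Every bag has size at most 4, so the width is 4 − 1 = 3 and tw(G) ≤ 3. On the other hand G contains the 4-clique {1, 3, 5, 6}. A clique must lie in a single bag of any decomposition, so no decomposition can have width below 3. The upper and lower bounds meet at 3, so that is the treewidth.

Treewidth 3.
Bags: B1 = {1, 4, 5, 6}  B2 = {1, 4, 5, 8}  B3 = {4, 5, 7, 8}  B4 = {2, 4, 7, 8}  B5 = {1, 3, 5, 6}
Tree: B1–B2, B2–B3, B3–B4, B1–B5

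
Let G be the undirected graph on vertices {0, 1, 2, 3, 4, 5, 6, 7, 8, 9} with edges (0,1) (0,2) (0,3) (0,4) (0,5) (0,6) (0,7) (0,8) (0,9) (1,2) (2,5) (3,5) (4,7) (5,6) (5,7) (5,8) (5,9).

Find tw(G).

2

A width-2 tree decomposition is:
Bags: B1 = {0, 5, 8}  B2 = {0, 3, 5}  B3 = {0, 5, 9}  B4 = {0, 2, 5}  B5 = {0, 5, 7}  B6 = {0, 5, 6}  B7 = {0, 4, 7}  B8 = {0, 1, 2}
Tree: B1–B2, B1–B3, B2–B4, B2–B5, B2–B6, B5–B7, B4–B8
The largest bag has 3 vertices, giving width 2; this decomposition certifies tw(G) ≤ 2. For the lower bound, the 3 vertices {0, 1, 2} are pairwise adjacent, and any tree decomposition puts a clique entirely inside one bag — forcing width ≥ 2. Therefore the treewidth is 2.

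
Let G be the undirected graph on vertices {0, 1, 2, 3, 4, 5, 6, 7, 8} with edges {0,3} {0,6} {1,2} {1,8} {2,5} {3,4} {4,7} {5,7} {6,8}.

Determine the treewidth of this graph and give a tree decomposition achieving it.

Every bag has size at most 3, so the width is 3 − 1 = 2 and tw(G) ≤ 2. Since 0–6–8–1–2–5–7–4–3–0 is a cycle in G, G is not acyclic. Forests are exactly the graphs of treewidth ≤ 1, so tw(G) ≥ 2. Therefore the treewidth is 2.

Treewidth 2.
One such decomposition:
Bags: B1 = {0, 6, 8}  B2 = {0, 1, 8}  B3 = {0, 1, 2}  B4 = {0, 2, 5}  B5 = {0, 5, 7}  B6 = {0, 4, 7}  B7 = {0, 3, 4}
Tree: B1–B2, B2–B3, B3–B4, B4–B5, B5–B6, B6–B7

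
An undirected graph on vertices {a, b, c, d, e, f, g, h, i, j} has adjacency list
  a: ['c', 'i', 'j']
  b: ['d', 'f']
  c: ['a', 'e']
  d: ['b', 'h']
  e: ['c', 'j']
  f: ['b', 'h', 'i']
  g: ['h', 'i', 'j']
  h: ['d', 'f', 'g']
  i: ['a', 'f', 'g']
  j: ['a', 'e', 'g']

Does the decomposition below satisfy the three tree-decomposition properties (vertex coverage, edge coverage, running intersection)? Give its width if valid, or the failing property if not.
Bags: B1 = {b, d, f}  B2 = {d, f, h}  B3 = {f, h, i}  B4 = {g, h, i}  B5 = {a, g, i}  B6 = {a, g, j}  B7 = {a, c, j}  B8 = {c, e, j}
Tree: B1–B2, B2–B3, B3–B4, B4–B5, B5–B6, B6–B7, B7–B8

Yes; width 2.

Vertex coverage: the bags together contain {a, b, c, d, e, f, g, h, i, j}, the full vertex set. Edge coverage: each edge of G has both endpoints in at least one bag. Running intersection: for every vertex, the bags containing it form a connected subtree. All three properties hold, so this is a valid tree decomposition of width max|bag| − 1 = 2, and hence tw(G) ≤ 2.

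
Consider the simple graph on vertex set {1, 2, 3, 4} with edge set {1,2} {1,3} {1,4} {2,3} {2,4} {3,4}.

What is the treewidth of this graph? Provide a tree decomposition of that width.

Treewidth 3.
One optimal decomposition is:
Bags: B1 = {1, 2, 3, 4}
Tree: (single bag)

A single bag containing all 4 vertices is trivially a valid decomposition of width 3. On the other hand G contains the 4-clique {1, 2, 3, 4}. A clique must lie in a single bag of any decomposition, so no decomposition can have width below 3. Therefore the treewidth is 3.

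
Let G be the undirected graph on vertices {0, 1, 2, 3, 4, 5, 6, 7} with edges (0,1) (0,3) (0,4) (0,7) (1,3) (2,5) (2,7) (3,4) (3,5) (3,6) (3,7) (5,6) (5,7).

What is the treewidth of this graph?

2

A width-2 tree decomposition is:
Bags: B1 = {3, 5, 7}  B2 = {0, 3, 7}  B3 = {0, 1, 3}  B4 = {3, 5, 6}  B5 = {2, 5, 7}  B6 = {0, 3, 4}
Tree: B1–B2, B2–B3, B1–B4, B1–B5, B2–B6
Every bag has size at most 3, so the width is 3 − 1 = 2 and tw(G) ≤ 2. Conversely, {2, 5, 7} is a clique of size 3, and the vertices of any clique must share a bag in every tree decomposition; so some bag has ≥ 3 vertices and tw(G) ≥ 2. Hence tw(G) = 2 exactly.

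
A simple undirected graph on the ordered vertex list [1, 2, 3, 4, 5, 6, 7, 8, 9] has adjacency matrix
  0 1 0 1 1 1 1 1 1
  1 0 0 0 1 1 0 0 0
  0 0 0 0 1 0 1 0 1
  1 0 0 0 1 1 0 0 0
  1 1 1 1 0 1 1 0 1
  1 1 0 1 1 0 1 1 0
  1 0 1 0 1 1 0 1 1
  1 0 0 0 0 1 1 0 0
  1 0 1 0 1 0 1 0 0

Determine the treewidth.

3

A width-3 tree decomposition is:
Bags: B1 = {1, 5, 7, 9}  B2 = {1, 5, 6, 7}  B3 = {1, 4, 5, 6}  B4 = {3, 5, 7, 9}  B5 = {1, 6, 7, 8}  B6 = {1, 2, 5, 6}
Tree: B1–B2, B2–B3, B1–B4, B2–B5, B3–B6
The largest bag has 4 vertices, giving width 3; this decomposition certifies tw(G) ≤ 3. For the lower bound, the 4 vertices {1, 6, 7, 8} are pairwise adjacent, and any tree decomposition puts a clique entirely inside one bag — forcing width ≥ 3. Combining the bounds, tw(G) = 3.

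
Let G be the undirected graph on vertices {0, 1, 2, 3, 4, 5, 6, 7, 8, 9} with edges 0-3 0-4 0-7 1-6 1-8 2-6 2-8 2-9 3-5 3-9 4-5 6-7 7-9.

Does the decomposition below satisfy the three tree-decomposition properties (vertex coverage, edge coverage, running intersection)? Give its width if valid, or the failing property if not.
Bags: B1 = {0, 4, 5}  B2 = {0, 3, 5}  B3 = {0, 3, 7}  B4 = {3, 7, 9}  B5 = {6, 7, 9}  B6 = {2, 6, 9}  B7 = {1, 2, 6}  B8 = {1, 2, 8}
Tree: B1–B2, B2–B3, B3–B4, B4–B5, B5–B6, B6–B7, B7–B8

Every vertex of G appears in some bag (union = {0, 1, 2, 3, 4, 5, 6, 7, 8, 9}); every edge is covered by a bag; and for each vertex v the set of bags containing v is connected in the bag tree. The decomposition is therefore valid. The largest bag has 3 vertices, so the width is 2.

Yes; width 2.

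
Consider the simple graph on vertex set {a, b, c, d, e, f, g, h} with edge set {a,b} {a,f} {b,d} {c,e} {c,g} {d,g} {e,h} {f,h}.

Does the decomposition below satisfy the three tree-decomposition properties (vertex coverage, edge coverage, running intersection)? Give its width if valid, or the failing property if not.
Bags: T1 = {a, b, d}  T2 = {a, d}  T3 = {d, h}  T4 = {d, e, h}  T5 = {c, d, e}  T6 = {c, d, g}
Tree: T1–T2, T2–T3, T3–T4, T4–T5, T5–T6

No — vertex f appears in no bag.

A tree decomposition must satisfy three properties: every vertex lies in some bag; for every edge, both endpoints lie together in some bag; and for every vertex, the bags containing it form a connected subtree. Here vertex f appears in no bag, so the decomposition is invalid.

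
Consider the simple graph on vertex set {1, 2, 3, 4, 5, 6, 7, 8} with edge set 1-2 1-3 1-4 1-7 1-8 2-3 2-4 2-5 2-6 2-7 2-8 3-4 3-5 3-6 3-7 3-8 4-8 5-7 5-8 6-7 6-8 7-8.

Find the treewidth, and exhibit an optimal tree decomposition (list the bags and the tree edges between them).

Treewidth 4.
One optimal decomposition is:
Bags: B1 = {2, 3, 6, 7, 8}  B2 = {1, 2, 3, 7, 8}  B3 = {1, 2, 3, 4, 8}  B4 = {2, 3, 5, 7, 8}
Tree: B1–B2, B2–B3, B2–B4

The largest bag has 5 vertices, giving width 4; this decomposition certifies tw(G) ≤ 4. For the lower bound, the 5 vertices {1, 2, 3, 4, 8} are pairwise adjacent, and any tree decomposition puts a clique entirely inside one bag — forcing width ≥ 4. Hence tw(G) = 4 exactly.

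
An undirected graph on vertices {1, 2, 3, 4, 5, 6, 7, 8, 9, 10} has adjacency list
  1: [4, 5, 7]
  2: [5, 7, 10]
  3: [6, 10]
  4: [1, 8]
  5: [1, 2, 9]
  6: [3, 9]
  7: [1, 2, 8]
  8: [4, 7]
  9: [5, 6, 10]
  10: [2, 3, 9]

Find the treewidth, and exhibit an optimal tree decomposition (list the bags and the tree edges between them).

Treewidth 2.
One optimal decomposition is:
Bags: B1 = {3, 6, 9}  B2 = {3, 9, 10}  B3 = {5, 9, 10}  B4 = {2, 5, 10}  B5 = {1, 2, 5}  B6 = {1, 2, 7}  B7 = {1, 4, 7}  B8 = {4, 7, 8}
Tree: B1–B2, B2–B3, B3–B4, B4–B5, B5–B6, B6–B7, B7–B8

The largest bag has 3 vertices, giving width 2; this decomposition certifies tw(G) ≤ 2. The edges 6–3–10–9–6 form a cycle, so G is not a tree and its treewidth is at least 2. Combining the bounds, tw(G) = 2.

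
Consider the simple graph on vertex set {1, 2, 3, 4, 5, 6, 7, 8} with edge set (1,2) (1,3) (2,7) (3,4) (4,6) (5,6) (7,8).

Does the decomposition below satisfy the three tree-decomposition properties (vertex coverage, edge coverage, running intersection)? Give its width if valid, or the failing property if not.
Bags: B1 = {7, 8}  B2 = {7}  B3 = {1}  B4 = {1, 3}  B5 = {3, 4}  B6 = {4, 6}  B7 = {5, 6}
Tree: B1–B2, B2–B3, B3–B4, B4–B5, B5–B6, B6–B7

A tree decomposition must satisfy three properties: every vertex lies in some bag; for every edge, both endpoints lie together in some bag; and for every vertex, the bags containing it form a connected subtree. Here vertex 2 appears in no bag, so the decomposition is invalid.

No — vertex 2 appears in no bag.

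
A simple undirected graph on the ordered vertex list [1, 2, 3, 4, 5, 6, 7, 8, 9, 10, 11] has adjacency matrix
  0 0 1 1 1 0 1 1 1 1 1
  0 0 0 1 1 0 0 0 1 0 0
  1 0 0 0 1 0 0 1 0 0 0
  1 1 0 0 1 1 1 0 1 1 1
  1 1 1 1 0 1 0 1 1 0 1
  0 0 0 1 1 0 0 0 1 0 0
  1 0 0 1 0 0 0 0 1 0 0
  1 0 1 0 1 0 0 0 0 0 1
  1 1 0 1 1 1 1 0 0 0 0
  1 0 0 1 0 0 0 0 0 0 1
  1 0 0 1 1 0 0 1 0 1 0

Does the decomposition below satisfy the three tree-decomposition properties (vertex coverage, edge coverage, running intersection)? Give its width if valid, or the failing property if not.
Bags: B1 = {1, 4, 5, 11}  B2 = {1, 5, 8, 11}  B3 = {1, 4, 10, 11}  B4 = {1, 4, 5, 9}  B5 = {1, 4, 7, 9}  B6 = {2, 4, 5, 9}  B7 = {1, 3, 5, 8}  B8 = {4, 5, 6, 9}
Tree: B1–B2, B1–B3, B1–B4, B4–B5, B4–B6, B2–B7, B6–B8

Every vertex of G appears in some bag (union = {1, 2, 3, 4, 5, 6, 7, 8, 9, 10, 11}); every edge is covered by a bag; and for each vertex v the set of bags containing v is connected in the bag tree. The decomposition is therefore valid. The largest bag has 4 vertices, so the width is 3.

Yes; width 3.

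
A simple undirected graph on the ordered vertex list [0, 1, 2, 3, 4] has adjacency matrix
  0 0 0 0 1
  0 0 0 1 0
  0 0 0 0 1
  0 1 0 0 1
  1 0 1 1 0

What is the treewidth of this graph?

1

A width-1 tree decomposition is:
Bags: B1 = {0, 4}  B2 = {2, 4}  B3 = {3, 4}  B4 = {1, 3}
Tree: B1–B2, B1–B3, B3–B4
Every bag has size at most 2, so the width is 2 − 1 = 1 and tw(G) ≤ 1. Any graph with an edge has treewidth ≥ 1, and G has the edge 0–4. Therefore the treewidth is 1.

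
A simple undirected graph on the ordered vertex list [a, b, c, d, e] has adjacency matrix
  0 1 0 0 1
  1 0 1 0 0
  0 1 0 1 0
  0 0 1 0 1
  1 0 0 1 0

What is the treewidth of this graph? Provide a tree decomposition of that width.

The largest bag has 3 vertices, giving width 2; this decomposition certifies tw(G) ≤ 2. The edges e–d–c–b–a–e form a cycle, so G is not a tree and its treewidth is at least 2. Combining the bounds, tw(G) = 2.

Treewidth 2.
One such decomposition:
Bags: B1 = {c, d, e}  B2 = {b, c, e}  B3 = {a, b, e}
Tree: B1–B2, B2–B3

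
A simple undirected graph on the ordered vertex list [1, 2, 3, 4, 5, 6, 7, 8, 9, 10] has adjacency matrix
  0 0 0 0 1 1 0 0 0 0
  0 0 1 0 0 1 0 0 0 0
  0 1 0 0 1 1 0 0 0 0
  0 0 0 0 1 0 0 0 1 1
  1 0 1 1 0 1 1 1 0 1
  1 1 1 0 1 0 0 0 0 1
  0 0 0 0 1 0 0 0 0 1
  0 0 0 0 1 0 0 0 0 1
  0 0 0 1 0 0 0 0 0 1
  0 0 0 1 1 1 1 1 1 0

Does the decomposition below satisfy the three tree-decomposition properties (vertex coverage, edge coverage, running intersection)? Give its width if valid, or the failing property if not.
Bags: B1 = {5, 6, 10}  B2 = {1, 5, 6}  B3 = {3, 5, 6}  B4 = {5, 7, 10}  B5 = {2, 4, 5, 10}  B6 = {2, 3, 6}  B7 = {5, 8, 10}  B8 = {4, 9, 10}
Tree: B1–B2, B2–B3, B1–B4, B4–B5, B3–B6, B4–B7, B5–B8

No — bags containing vertex 2 are not connected in the tree.

A tree decomposition must satisfy three properties: every vertex lies in some bag; for every edge, both endpoints lie together in some bag; and for every vertex, the bags containing it form a connected subtree. Here bags containing vertex 2 are not connected in the tree, so the decomposition is invalid.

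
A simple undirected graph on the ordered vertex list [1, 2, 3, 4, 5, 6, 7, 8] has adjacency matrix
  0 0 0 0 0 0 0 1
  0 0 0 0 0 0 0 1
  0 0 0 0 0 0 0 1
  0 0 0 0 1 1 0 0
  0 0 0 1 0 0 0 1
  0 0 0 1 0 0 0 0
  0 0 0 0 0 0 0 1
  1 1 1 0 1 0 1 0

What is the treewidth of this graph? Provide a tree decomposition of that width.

Every bag has size at most 2, so the width is 2 − 1 = 1 and tw(G) ≤ 1. Any graph with an edge has treewidth ≥ 1, and G has the edge 5–8. Combining the bounds, tw(G) = 1.

Treewidth 1.
One such decomposition:
Bags: B1 = {5, 8}  B2 = {7, 8}  B3 = {4, 5}  B4 = {4, 6}  B5 = {3, 8}  B6 = {2, 8}  B7 = {1, 8}
Tree: B1–B2, B1–B3, B3–B4, B1–B5, B2–B6, B2–B7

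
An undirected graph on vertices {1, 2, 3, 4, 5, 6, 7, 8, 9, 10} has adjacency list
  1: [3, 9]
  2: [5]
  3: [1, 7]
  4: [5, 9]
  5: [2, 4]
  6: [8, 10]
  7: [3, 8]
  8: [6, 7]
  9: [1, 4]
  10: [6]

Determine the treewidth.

1

A width-1 tree decomposition is:
Bags: B1 = {6, 10}  B2 = {6, 8}  B3 = {7, 8}  B4 = {3, 7}  B5 = {1, 3}  B6 = {1, 9}  B7 = {4, 9}  B8 = {4, 5}  B9 = {2, 5}
Tree: B1–B2, B2–B3, B3–B4, B4–B5, B5–B6, B6–B7, B7–B8, B8–B9
Each bag holds 2 vertices, so the decomposition has width 1, which upper-bounds the treewidth. G has an edge, so its treewidth is at least 1. Hence tw(G) = 1 exactly.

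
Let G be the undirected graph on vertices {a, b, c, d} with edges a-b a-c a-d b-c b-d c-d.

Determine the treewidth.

3

A width-3 tree decomposition is:
Bags: B1 = {a, b, c, d}
Tree: (single bag)
A single bag containing all 4 vertices is trivially a valid decomposition of width 3. On the other hand G contains the 4-clique {a, b, c, d}. A clique must lie in a single bag of any decomposition, so no decomposition can have width below 3. Combining the bounds, tw(G) = 3.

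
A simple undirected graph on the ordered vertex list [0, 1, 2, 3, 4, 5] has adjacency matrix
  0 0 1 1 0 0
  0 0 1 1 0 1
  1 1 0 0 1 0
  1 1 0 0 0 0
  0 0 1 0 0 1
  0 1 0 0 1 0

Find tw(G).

2

A width-2 tree decomposition is:
Bags: B1 = {0, 1, 3}  B2 = {0, 1, 2}  B3 = {1, 2, 5}  B4 = {2, 4, 5}
Tree: B1–B2, B2–B3, B3–B4
Each bag holds 3 vertices, so the decomposition has width 2, which upper-bounds the treewidth. The edges 3–0–2–1–3 form a cycle, so G is not a tree and its treewidth is at least 2. Combining the bounds, tw(G) = 2.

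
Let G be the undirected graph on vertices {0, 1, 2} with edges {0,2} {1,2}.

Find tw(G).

A width-1 tree decomposition is:
Bags: B1 = {1, 2}  B2 = {0, 2}
Tree: B1–B2
Each bag holds 2 vertices, so the decomposition has width 1, which upper-bounds the treewidth. Since G has at least one edge (e.g. 2–1), it is not an edgeless graph, so tw(G) ≥ 1. Combining the bounds, tw(G) = 1.

1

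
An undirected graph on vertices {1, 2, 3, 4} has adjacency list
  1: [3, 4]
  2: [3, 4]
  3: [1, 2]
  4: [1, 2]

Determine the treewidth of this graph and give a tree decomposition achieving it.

Treewidth 2.
Bags: B1 = {1, 2, 3}  B2 = {1, 2, 4}
Tree: B1–B2

Each bag holds 3 vertices, so the decomposition has width 2, which upper-bounds the treewidth. The edges 1–3–2–4–1 form a cycle, so G is not a tree and its treewidth is at least 2. Combining the bounds, tw(G) = 2.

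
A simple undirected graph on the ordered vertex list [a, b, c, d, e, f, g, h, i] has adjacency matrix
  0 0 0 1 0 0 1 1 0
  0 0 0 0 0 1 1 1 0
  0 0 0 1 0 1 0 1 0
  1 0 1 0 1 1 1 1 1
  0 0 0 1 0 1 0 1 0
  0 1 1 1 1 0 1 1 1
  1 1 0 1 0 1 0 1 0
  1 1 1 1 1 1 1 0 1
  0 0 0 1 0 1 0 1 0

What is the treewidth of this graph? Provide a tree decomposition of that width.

Every bag has size at most 4, so the width is 4 − 1 = 3 and tw(G) ≤ 3. For the lower bound, the 4 vertices {a, d, g, h} are pairwise adjacent, and any tree decomposition puts a clique entirely inside one bag — forcing width ≥ 3. Therefore the treewidth is 3.

Treewidth 3.
One optimal decomposition is:
Bags: B1 = {b, f, g, h}  B2 = {d, f, g, h}  B3 = {a, d, g, h}  B4 = {d, e, f, h}  B5 = {c, d, f, h}  B6 = {d, f, h, i}
Tree: B1–B2, B2–B3, B2–B4, B4–B5, B5–B6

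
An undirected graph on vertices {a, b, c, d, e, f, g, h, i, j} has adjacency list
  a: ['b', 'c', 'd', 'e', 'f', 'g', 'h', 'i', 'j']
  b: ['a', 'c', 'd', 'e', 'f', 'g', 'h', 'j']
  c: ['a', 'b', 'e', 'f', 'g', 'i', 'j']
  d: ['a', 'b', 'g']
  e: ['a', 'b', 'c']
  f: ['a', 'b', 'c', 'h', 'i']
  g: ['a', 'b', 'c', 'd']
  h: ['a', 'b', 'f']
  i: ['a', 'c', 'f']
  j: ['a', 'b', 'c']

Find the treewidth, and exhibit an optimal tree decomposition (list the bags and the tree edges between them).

Treewidth 3.
One optimal decomposition is:
Bags: B1 = {a, b, c, g}  B2 = {a, b, c, e}  B3 = {a, b, c, f}  B4 = {a, b, f, h}  B5 = {a, b, c, j}  B6 = {a, b, d, g}  B7 = {a, c, f, i}
Tree: B1–B2, B1–B3, B3–B4, B1–B5, B1–B6, B3–B7

Every bag has size at most 4, so the width is 4 − 1 = 3 and tw(G) ≤ 3. Conversely, {a, b, d, g} is a clique of size 4, and the vertices of any clique must share a bag in every tree decomposition; so some bag has ≥ 4 vertices and tw(G) ≥ 3. Therefore the treewidth is 3.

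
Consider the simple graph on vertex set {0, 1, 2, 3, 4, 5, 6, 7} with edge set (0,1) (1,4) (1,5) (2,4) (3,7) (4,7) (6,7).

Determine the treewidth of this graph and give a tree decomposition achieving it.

Each bag holds 2 vertices, so the decomposition has width 1, which upper-bounds the treewidth. Since G has at least one edge (e.g. 1–4), it is not an edgeless graph, so tw(G) ≥ 1. The upper and lower bounds meet at 1, so that is the treewidth.

Treewidth 1.
Bags: B1 = {1, 4}  B2 = {0, 1}  B3 = {1, 5}  B4 = {4, 7}  B5 = {6, 7}  B6 = {3, 7}  B7 = {2, 4}
Tree: B1–B2, B2–B3, B1–B4, B4–B5, B5–B6, B1–B7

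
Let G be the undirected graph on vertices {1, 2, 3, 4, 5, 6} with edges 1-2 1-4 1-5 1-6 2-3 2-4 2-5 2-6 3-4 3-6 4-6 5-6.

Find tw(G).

3

A width-3 tree decomposition is:
Bags: B1 = {1, 2, 4, 6}  B2 = {2, 3, 4, 6}  B3 = {1, 2, 5, 6}
Tree: B1–B2, B1–B3
Each bag holds 4 vertices, so the decomposition has width 3, which upper-bounds the treewidth. For the lower bound, the 4 vertices {1, 2, 4, 6} are pairwise adjacent, and any tree decomposition puts a clique entirely inside one bag — forcing width ≥ 3. Therefore the treewidth is 3.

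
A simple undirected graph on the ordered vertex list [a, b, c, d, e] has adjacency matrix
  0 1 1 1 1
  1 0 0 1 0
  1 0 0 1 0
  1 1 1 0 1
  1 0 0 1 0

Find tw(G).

2

A width-2 tree decomposition is:
Bags: B1 = {a, c, d}  B2 = {a, b, d}  B3 = {a, d, e}
Tree: B1–B2, B1–B3
Every bag has size at most 3, so the width is 3 − 1 = 2 and tw(G) ≤ 2. For the lower bound, the 3 vertices {a, d, e} are pairwise adjacent, and any tree decomposition puts a clique entirely inside one bag — forcing width ≥ 2. The upper and lower bounds meet at 2, so that is the treewidth.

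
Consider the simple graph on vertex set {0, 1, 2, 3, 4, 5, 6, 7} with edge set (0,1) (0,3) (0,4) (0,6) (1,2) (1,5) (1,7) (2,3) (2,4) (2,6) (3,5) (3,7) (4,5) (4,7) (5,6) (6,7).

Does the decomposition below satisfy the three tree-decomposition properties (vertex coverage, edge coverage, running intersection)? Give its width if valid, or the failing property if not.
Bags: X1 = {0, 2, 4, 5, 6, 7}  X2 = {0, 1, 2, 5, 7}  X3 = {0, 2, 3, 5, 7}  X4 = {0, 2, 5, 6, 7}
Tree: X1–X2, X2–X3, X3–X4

A tree decomposition must satisfy three properties: every vertex lies in some bag; for every edge, both endpoints lie together in some bag; and for every vertex, the bags containing it form a connected subtree. Here bags containing vertex 6 are not connected in the tree, so the decomposition is invalid.

No — bags containing vertex 6 are not connected in the tree.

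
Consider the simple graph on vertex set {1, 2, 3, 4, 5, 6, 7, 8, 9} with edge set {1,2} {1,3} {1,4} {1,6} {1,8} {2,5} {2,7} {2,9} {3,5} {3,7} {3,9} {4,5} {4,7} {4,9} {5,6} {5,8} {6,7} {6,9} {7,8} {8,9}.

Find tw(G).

4

A width-4 tree decomposition is:
Bags: B1 = {1, 5, 6, 7, 9}  B2 = {1, 2, 5, 7, 9}  B3 = {1, 4, 5, 7, 9}  B4 = {1, 3, 5, 7, 9}  B5 = {1, 5, 7, 8, 9}
Tree: B1–B2, B2–B3, B3–B4, B4–B5
The largest bag has 5 vertices, giving width 4; this decomposition certifies tw(G) ≤ 4. For the lower bound: the 5 vertex sets {6,9}, {2,5}, {4,7}, {1}, {3} are disjoint, each induces a connected subgraph, and every pair is joined by at least one edge of G. Contracting each set to a single vertex therefore yields K_{5} as a minor, and since treewidth is minor-monotone, tw(G) ≥ tw(K_{5}) = 4. Hence tw(G) = 4 exactly.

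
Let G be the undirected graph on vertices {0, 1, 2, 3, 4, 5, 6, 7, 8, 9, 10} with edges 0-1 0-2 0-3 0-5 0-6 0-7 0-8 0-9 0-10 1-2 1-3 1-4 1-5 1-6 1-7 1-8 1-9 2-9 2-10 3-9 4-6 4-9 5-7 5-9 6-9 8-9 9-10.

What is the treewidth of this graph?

3

A width-3 tree decomposition is:
Bags: B1 = {0, 1, 2, 9}  B2 = {0, 1, 8, 9}  B3 = {0, 1, 5, 9}  B4 = {0, 1, 6, 9}  B5 = {1, 4, 6, 9}  B6 = {0, 1, 5, 7}  B7 = {0, 2, 9, 10}  B8 = {0, 1, 3, 9}
Tree: B1–B2, B1–B3, B1–B4, B4–B5, B3–B6, B1–B7, B4–B8
Every bag has size at most 4, so the width is 4 − 1 = 3 and tw(G) ≤ 3. For the lower bound, the 4 vertices {0, 1, 2, 9} are pairwise adjacent, and any tree decomposition puts a clique entirely inside one bag — forcing width ≥ 3. Therefore the treewidth is 3.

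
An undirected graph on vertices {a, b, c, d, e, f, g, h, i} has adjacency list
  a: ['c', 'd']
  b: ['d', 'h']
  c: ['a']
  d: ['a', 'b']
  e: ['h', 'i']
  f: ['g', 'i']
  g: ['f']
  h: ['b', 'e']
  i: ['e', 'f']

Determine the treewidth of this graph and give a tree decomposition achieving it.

Each bag holds 2 vertices, so the decomposition has width 1, which upper-bounds the treewidth. G has an edge, so its treewidth is at least 1. Therefore the treewidth is 1.

Treewidth 1.
Bags: B1 = {f, g}  B2 = {f, i}  B3 = {e, i}  B4 = {e, h}  B5 = {b, h}  B6 = {b, d}  B7 = {a, d}  B8 = {a, c}
Tree: B1–B2, B2–B3, B3–B4, B4–B5, B5–B6, B6–B7, B7–B8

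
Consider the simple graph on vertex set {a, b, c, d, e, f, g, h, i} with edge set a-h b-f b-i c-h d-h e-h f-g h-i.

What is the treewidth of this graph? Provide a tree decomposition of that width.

Each bag holds 2 vertices, so the decomposition has width 1, which upper-bounds the treewidth. Since G has at least one edge (e.g. h–i), it is not an edgeless graph, so tw(G) ≥ 1. Combining the bounds, tw(G) = 1.

Treewidth 1.
One such decomposition:
Bags: B1 = {h, i}  B2 = {b, i}  B3 = {e, h}  B4 = {d, h}  B5 = {c, h}  B6 = {b, f}  B7 = {f, g}  B8 = {a, h}
Tree: B1–B2, B1–B3, B3–B4, B3–B5, B2–B6, B6–B7, B3–B8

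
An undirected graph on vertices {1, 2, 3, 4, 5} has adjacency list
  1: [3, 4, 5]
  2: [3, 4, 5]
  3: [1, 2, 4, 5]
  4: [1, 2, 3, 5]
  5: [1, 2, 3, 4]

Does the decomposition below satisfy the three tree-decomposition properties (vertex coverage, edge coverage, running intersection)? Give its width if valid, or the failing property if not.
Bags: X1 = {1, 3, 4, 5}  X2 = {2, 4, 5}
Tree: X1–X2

A tree decomposition must satisfy three properties: every vertex lies in some bag; for every edge, both endpoints lie together in some bag; and for every vertex, the bags containing it form a connected subtree. Here edge (3,2) lies in no bag, so the decomposition is invalid.

No — edge (3,2) lies in no bag.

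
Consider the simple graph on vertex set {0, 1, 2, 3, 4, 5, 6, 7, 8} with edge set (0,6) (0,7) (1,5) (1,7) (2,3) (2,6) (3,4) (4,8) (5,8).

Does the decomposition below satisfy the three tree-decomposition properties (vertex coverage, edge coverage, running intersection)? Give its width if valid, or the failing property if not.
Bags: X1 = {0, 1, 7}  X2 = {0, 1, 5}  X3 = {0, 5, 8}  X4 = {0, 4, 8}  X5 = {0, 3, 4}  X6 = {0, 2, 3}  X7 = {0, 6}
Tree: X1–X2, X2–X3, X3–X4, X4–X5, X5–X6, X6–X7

No — edge (2,6) lies in no bag.

A tree decomposition must satisfy three properties: every vertex lies in some bag; for every edge, both endpoints lie together in some bag; and for every vertex, the bags containing it form a connected subtree. Here edge (2,6) lies in no bag, so the decomposition is invalid.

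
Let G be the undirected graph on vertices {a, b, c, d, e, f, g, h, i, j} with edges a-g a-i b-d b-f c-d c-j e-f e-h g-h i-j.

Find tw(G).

A width-2 tree decomposition is:
Bags: B1 = {a, g, h}  B2 = {a, h, i}  B3 = {h, i, j}  B4 = {c, h, j}  B5 = {c, d, h}  B6 = {b, d, h}  B7 = {b, f, h}  B8 = {e, f, h}
Tree: B1–B2, B2–B3, B3–B4, B4–B5, B5–B6, B6–B7, B7–B8
Each bag holds 3 vertices, so the decomposition has width 2, which upper-bounds the treewidth. The edges h–g–a–i–j–c–d–b–f–e–h form a cycle, so G is not a tree and its treewidth is at least 2. Hence tw(G) = 2 exactly.

2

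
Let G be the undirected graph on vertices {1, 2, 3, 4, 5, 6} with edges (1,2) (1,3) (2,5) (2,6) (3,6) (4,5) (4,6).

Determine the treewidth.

A width-2 tree decomposition is:
Bags: B1 = {2, 4, 5}  B2 = {2, 4, 6}  B3 = {1, 2, 6}  B4 = {1, 3, 6}
Tree: B1–B2, B2–B3, B3–B4
Each bag holds 3 vertices, so the decomposition has width 2, which upper-bounds the treewidth. The edges 5–4–6–2–5 form a cycle, so G is not a tree and its treewidth is at least 2. The upper and lower bounds meet at 2, so that is the treewidth.

2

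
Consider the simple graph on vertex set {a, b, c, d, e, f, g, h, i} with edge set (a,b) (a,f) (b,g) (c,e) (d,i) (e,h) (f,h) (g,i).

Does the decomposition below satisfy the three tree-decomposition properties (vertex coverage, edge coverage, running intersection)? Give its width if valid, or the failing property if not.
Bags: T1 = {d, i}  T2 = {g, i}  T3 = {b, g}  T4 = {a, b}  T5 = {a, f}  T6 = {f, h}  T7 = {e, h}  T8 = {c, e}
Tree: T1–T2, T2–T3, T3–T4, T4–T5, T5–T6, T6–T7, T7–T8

Checking the three conditions: (i) the bags cover all of {a, b, c, d, e, f, g, h, i}; (ii) for each edge, some bag contains both endpoints; (iii) the bags containing any fixed vertex form a subtree. All hold, so the decomposition is valid with width 2 − 1 = 1.

Yes; width 1.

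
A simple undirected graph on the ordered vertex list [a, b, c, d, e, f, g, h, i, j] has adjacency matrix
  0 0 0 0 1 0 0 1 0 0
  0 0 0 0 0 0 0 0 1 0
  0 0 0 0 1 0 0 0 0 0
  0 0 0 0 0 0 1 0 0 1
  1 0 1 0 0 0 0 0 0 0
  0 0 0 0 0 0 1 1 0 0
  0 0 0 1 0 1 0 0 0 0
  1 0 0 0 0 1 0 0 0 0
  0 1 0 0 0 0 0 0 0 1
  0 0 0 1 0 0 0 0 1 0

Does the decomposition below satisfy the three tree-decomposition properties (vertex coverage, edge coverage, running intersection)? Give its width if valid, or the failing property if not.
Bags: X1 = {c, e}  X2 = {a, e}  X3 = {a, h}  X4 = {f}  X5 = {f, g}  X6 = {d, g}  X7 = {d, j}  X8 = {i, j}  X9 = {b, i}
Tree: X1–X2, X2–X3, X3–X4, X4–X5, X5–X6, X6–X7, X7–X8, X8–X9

A tree decomposition must satisfy three properties: every vertex lies in some bag; for every edge, both endpoints lie together in some bag; and for every vertex, the bags containing it form a connected subtree. Here edge (h,f) lies in no bag, so the decomposition is invalid.

No — edge (h,f) lies in no bag.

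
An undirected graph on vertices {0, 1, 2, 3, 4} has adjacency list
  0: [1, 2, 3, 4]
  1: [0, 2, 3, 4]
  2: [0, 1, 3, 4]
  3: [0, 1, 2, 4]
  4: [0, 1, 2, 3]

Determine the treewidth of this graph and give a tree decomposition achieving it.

With just one bag of size 5, the width is 5 − 1 = 4, so tw(G) ≤ 4. On the other hand G contains the 5-clique {0, 1, 2, 3, 4}. A clique must lie in a single bag of any decomposition, so no decomposition can have width below 4. Therefore the treewidth is 4.

Treewidth 4.
One such decomposition:
Bags: B1 = {0, 1, 2, 3, 4}
Tree: (single bag)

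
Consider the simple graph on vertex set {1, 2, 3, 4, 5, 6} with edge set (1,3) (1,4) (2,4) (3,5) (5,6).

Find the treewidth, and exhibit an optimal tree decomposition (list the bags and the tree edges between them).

Treewidth 1.
One such decomposition:
Bags: B1 = {2, 4}  B2 = {1, 4}  B3 = {1, 3}  B4 = {3, 5}  B5 = {5, 6}
Tree: B1–B2, B2–B3, B3–B4, B4–B5

Every bag has size at most 2, so the width is 2 − 1 = 1 and tw(G) ≤ 1. Since G has at least one edge (e.g. 2–4), it is not an edgeless graph, so tw(G) ≥ 1. Combining the bounds, tw(G) = 1.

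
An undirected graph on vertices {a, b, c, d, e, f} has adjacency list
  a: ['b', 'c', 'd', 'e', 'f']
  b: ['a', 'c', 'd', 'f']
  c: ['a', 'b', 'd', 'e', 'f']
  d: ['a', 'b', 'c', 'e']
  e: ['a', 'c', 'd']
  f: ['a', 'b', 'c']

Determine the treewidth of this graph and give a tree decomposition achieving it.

The largest bag has 4 vertices, giving width 3; this decomposition certifies tw(G) ≤ 3. Conversely, {a, c, d, e} is a clique of size 4, and the vertices of any clique must share a bag in every tree decomposition; so some bag has ≥ 4 vertices and tw(G) ≥ 3. The upper and lower bounds meet at 3, so that is the treewidth.

Treewidth 3.
One optimal decomposition is:
Bags: B1 = {a, b, c, d}  B2 = {a, b, c, f}  B3 = {a, c, d, e}
Tree: B1–B2, B1–B3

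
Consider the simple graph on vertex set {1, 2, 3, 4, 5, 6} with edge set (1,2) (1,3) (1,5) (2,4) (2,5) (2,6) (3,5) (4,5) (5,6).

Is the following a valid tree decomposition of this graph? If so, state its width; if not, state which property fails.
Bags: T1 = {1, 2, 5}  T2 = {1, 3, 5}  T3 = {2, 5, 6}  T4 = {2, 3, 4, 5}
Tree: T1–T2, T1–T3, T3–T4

No — bags containing vertex 3 are not connected in the tree.

A tree decomposition must satisfy three properties: every vertex lies in some bag; for every edge, both endpoints lie together in some bag; and for every vertex, the bags containing it form a connected subtree. Here bags containing vertex 3 are not connected in the tree, so the decomposition is invalid.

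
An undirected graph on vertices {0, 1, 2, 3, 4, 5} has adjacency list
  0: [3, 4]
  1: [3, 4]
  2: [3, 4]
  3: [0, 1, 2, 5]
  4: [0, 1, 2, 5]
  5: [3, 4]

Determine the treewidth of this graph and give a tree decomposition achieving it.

The largest bag has 3 vertices, giving width 2; this decomposition certifies tw(G) ≤ 2. The edges 4–1–3–5–4 form a cycle, so G is not a tree and its treewidth is at least 2. Combining the bounds, tw(G) = 2.

Treewidth 2.
One optimal decomposition is:
Bags: B1 = {1, 3, 4}  B2 = {3, 4, 5}  B3 = {2, 3, 4}  B4 = {0, 3, 4}
Tree: B1–B2, B2–B3, B3–B4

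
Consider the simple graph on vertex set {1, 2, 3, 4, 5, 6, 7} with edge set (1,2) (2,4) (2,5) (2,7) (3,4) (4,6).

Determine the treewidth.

1

A width-1 tree decomposition is:
Bags: B1 = {2, 4}  B2 = {1, 2}  B3 = {4, 6}  B4 = {2, 7}  B5 = {2, 5}  B6 = {3, 4}
Tree: B1–B2, B1–B3, B2–B4, B2–B5, B3–B6
Each bag holds 2 vertices, so the decomposition has width 1, which upper-bounds the treewidth. G has an edge, so its treewidth is at least 1. Therefore the treewidth is 1.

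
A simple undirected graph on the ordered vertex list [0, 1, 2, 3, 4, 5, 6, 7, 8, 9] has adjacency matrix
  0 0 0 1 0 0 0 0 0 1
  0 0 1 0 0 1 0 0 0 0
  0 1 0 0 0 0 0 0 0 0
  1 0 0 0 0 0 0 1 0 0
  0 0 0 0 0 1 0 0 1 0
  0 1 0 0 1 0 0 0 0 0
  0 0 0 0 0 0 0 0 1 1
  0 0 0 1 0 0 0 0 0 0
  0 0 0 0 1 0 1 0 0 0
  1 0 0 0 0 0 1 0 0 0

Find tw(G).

1

A width-1 tree decomposition is:
Bags: B1 = {1, 2}  B2 = {1, 5}  B3 = {4, 5}  B4 = {4, 8}  B5 = {6, 8}  B6 = {6, 9}  B7 = {0, 9}  B8 = {0, 3}  B9 = {3, 7}
Tree: B1–B2, B2–B3, B3–B4, B4–B5, B5–B6, B6–B7, B7–B8, B8–B9
Each bag holds 2 vertices, so the decomposition has width 1, which upper-bounds the treewidth. Any graph with an edge has treewidth ≥ 1, and G has the edge 2–1. Therefore the treewidth is 1.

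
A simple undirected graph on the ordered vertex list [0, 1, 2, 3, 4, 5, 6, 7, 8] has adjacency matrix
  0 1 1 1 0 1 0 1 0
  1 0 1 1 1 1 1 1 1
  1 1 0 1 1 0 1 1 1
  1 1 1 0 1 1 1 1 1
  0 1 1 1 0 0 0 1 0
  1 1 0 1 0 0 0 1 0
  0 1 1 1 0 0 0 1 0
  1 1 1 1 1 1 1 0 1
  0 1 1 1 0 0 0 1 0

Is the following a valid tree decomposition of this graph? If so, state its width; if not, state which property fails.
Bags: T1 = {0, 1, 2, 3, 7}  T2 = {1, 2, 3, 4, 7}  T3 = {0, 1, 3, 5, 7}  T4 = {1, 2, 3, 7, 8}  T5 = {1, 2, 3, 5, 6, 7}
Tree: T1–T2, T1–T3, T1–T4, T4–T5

A tree decomposition must satisfy three properties: every vertex lies in some bag; for every edge, both endpoints lie together in some bag; and for every vertex, the bags containing it form a connected subtree. Here bags containing vertex 5 are not connected in the tree, so the decomposition is invalid.

No — bags containing vertex 5 are not connected in the tree.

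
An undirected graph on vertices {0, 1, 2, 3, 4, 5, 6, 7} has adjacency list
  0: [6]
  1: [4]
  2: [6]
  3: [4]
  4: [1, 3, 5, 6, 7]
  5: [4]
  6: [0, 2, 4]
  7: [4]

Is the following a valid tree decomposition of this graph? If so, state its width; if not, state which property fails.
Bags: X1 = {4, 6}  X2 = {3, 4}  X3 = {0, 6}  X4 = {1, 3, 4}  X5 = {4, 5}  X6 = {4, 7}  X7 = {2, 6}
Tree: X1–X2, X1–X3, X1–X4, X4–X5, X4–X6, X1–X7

A tree decomposition must satisfy three properties: every vertex lies in some bag; for every edge, both endpoints lie together in some bag; and for every vertex, the bags containing it form a connected subtree. Here bags containing vertex 3 are not connected in the tree, so the decomposition is invalid.

No — bags containing vertex 3 are not connected in the tree.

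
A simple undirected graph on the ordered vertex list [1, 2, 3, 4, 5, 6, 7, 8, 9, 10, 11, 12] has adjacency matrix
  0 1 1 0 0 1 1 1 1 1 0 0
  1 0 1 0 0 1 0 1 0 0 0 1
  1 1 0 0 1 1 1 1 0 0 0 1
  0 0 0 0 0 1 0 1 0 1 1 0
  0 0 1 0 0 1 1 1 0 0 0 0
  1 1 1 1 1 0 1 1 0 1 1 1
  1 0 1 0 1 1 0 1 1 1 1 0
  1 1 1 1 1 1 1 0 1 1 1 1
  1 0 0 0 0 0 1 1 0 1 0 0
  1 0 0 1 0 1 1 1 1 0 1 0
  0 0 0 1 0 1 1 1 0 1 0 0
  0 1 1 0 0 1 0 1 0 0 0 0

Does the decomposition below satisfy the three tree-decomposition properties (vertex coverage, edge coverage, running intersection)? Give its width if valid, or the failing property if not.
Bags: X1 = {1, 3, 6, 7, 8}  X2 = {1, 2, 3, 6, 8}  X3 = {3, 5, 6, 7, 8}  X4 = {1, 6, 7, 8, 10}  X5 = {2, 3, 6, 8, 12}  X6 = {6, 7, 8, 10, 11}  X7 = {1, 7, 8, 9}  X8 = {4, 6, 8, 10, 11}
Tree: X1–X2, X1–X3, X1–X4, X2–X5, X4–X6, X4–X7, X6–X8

A tree decomposition must satisfy three properties: every vertex lies in some bag; for every edge, both endpoints lie together in some bag; and for every vertex, the bags containing it form a connected subtree. Here edge (10,9) lies in no bag, so the decomposition is invalid.

No — edge (10,9) lies in no bag.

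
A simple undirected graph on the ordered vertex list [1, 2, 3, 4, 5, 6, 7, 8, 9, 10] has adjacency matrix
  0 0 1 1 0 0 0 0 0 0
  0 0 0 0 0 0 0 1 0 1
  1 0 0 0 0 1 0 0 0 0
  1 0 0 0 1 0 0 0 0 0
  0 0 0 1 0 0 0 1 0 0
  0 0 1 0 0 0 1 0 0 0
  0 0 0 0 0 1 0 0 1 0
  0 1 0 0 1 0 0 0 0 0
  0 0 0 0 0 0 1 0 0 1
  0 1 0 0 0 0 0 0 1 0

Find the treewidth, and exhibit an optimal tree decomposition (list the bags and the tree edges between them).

Every bag has size at most 3, so the width is 3 − 1 = 2 and tw(G) ≤ 2. Since 1–4–5–8–2–10–9–7–6–3–1 is a cycle in G, G is not acyclic. Forests are exactly the graphs of treewidth ≤ 1, so tw(G) ≥ 2. The upper and lower bounds meet at 2, so that is the treewidth.

Treewidth 2.
One optimal decomposition is:
Bags: B1 = {1, 4, 5}  B2 = {1, 5, 8}  B3 = {1, 2, 8}  B4 = {1, 2, 10}  B5 = {1, 9, 10}  B6 = {1, 7, 9}  B7 = {1, 6, 7}  B8 = {1, 3, 6}
Tree: B1–B2, B2–B3, B3–B4, B4–B5, B5–B6, B6–B7, B7–B8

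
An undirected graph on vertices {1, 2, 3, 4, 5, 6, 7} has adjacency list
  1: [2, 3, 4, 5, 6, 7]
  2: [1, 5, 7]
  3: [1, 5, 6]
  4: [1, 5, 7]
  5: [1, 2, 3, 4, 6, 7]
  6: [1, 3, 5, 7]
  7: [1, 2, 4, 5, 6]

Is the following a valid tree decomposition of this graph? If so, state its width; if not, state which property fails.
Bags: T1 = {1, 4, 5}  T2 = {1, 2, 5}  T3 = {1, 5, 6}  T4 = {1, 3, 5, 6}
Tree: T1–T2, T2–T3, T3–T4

A tree decomposition must satisfy three properties: every vertex lies in some bag; for every edge, both endpoints lie together in some bag; and for every vertex, the bags containing it form a connected subtree. Here vertex 7 appears in no bag, so the decomposition is invalid.

No — vertex 7 appears in no bag.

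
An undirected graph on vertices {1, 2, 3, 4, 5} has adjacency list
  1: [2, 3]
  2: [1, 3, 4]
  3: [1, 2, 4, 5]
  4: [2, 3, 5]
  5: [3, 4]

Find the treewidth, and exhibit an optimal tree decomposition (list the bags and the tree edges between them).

The largest bag has 3 vertices, giving width 2; this decomposition certifies tw(G) ≤ 2. For the lower bound, the 3 vertices {1, 2, 3} are pairwise adjacent, and any tree decomposition puts a clique entirely inside one bag — forcing width ≥ 2. Therefore the treewidth is 2.

Treewidth 2.
One optimal decomposition is:
Bags: B1 = {3, 4, 5}  B2 = {2, 3, 4}  B3 = {1, 2, 3}
Tree: B1–B2, B2–B3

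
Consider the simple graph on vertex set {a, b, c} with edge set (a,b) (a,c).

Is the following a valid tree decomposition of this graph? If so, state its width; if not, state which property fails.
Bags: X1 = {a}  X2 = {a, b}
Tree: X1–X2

A tree decomposition must satisfy three properties: every vertex lies in some bag; for every edge, both endpoints lie together in some bag; and for every vertex, the bags containing it form a connected subtree. Here vertex c appears in no bag, so the decomposition is invalid.

No — vertex c appears in no bag.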